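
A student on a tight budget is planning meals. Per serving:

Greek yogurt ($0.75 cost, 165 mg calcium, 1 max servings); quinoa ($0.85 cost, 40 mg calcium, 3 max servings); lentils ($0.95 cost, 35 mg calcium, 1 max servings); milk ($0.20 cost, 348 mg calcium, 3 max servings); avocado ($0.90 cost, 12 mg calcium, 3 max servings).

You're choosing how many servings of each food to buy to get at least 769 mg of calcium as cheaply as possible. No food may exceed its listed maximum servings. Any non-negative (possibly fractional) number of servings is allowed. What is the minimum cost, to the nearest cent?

$0.44

Cost per mg of calcium: milk $0.0006, Greek yogurt $0.0045, quinoa $0.0213, lentils $0.0271, avocado $0.0750.
Take 2.21 servings of milk: +769.0 mg calcium for $0.44 (total $0.44, still need 0.0 mg).
Filling from the cheapest source first is optimal under one linear minimum: $0.44.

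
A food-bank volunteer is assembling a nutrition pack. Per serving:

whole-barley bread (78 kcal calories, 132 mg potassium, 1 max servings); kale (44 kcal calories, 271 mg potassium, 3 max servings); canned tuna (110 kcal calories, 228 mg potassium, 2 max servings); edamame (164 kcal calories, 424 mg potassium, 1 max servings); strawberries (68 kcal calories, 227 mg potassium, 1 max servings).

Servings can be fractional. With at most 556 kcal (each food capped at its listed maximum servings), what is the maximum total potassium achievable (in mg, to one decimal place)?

1862.0 mg

Potassium per kcal: kale 6.159, strawberries 3.338, edamame 2.585, canned tuna 2.073, whole-barley bread 1.692.
Take 3 servings of kale: uses 132 kcal, +813.0 mg potassium (running total 813.0 mg).
Take 1 serving of strawberries: uses 68 kcal, +227.0 mg potassium (running total 1040.0 mg).
Take 1 serving of edamame: uses 164 kcal, +424.0 mg potassium (running total 1464.0 mg).
Take 1.745 servings of canned tuna: uses 192 kcal, +398.0 mg potassium (running total 1862.0 mg).
Filling greedily by potassium-per-kcal is optimal for one linear limit, giving 1862.0 mg.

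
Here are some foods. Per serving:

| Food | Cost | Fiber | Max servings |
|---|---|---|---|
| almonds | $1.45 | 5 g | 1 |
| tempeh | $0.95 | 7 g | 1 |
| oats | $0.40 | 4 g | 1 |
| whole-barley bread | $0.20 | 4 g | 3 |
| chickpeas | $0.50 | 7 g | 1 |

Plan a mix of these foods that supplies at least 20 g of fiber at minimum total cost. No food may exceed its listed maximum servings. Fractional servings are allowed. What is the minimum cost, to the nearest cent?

Cost per g of fiber: whole-barley bread $0.0500, chickpeas $0.0714, oats $0.1000, tempeh $0.1357, almonds $0.2900.
Take 3 servings of whole-barley bread: +12.0 g fiber for $0.60 (total $0.60, still need 8.0 g).
Take 1 serving of chickpeas: +7.0 g fiber for $0.50 (total $1.10, still need 1.0 g).
Take 0.25 servings of oats: +1.0 g fiber for $0.10 (total $1.20, still need 0.0 g).
Filling from the cheapest source first is optimal under one linear minimum: $1.20.

$1.20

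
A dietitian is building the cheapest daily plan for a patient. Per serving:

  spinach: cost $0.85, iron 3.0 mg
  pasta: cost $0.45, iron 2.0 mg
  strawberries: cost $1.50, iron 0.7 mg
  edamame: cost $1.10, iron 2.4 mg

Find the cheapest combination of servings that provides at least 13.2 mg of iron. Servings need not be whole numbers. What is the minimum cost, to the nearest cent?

$2.97

Cost per mg of iron: pasta $0.2250, spinach $0.2833, edamame $0.4583, strawberries $2.1429.
With no serving limits, use only pasta: 13.2 mg / 2.0 mg = 6.6 servings × $0.45 = $2.97.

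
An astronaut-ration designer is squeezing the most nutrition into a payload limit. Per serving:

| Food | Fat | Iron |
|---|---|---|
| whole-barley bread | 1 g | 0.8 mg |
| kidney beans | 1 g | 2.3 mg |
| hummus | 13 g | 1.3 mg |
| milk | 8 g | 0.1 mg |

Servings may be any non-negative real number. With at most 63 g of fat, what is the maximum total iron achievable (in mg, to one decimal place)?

144.9 mg

Iron per g fat: kidney beans 2.3, whole-barley bread 0.8, hummus 0.1, milk 0.0125.
With no serving limits, spend the whole fat allowance on kidney beans: 63 g / 1 g × 2.3 mg = 144.9 mg.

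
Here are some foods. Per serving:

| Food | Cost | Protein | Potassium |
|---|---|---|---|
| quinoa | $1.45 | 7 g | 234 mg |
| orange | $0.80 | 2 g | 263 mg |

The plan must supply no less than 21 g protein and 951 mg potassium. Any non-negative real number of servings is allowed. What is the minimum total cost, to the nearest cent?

$4.84

Minimising a linear cost over {protein ≥ 21, potassium ≥ 951, servings ≥ 0} — the optimum is at a vertex, using one or two foods.
quinoa only: max(21/7, 951/234) = 4.064 servings → $5.89.
orange only: max(21/2, 951/263) = 10.5 servings → $8.40.
quinoa + orange with both tight: 2.637 servings and 1.269 servings → $4.84.
Cheapest feasible corner: $4.84.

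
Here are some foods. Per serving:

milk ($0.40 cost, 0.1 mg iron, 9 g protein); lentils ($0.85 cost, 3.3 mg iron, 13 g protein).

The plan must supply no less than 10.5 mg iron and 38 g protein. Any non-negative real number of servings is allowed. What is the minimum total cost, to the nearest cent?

An LP optimum is at a vertex; with two nutrient constraints at most two foods are used. Check each candidate.
milk only: max(10.5/0.1, 38/9) = 105 servings → $42.00.
lentils only: max(10.5/3.3, 38/13) = 3.182 servings → $2.70.
milk + lentils: intersection lies outside the first quadrant.
So the least-cost plan costs $2.70.

$2.70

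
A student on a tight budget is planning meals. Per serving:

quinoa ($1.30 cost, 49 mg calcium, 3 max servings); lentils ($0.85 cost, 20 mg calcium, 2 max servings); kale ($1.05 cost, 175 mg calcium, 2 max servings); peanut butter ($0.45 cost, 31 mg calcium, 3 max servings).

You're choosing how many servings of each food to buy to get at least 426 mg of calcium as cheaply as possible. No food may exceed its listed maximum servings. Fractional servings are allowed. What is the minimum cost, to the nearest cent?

Cost per mg of calcium: kale $0.0060, peanut butter $0.0145, quinoa $0.0265, lentils $0.0425.
Take 2 servings of kale: +350.0 mg calcium for $2.10 (total $2.10, still need 76.0 mg).
Take 2.452 servings of peanut butter: +76.0 mg calcium for $1.10 (total $3.20, still need 0.0 mg).
Greedy by cheapest-per-mg is optimal for a single linear constraint, so the minimum cost is $3.20.

$3.20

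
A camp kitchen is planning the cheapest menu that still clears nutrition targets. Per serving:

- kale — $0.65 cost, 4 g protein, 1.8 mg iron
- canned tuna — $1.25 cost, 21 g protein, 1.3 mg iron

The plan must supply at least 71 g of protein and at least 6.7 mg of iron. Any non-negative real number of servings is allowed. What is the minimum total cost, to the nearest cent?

This is a tiny linear program; its minimum lies at a vertex of the feasible set. List the vertices and price them.
kale only: max(71/4, 6.7/1.8) = 17.75 servings → $11.54.
canned tuna only: max(71/21, 6.7/1.3) = 5.154 servings → $6.44.
kale + canned tuna with both tight: 1.485 servings and 3.098 servings → $4.84.
So the least-cost plan costs $4.84.

$4.84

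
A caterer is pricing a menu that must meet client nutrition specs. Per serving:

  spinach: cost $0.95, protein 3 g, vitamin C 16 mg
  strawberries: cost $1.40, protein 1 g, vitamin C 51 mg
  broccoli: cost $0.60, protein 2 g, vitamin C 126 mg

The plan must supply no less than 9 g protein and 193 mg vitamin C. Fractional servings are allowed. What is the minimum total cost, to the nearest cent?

A basic optimal solution has at most two foods positive. Try each food alone and each pair with both targets met exactly.
spinach only: max(9/3, 193/16) = 12.06 servings → $11.46.
strawberries only: max(9/1, 193/51) = 9 servings → $12.60.
broccoli only: max(9/2, 193/126) = 4.5 servings → $2.70.
spinach + strawberries with both tight: 1.942 servings and 3.175 servings → $6.29.
spinach + broccoli with both tight: 2.162 servings and 1.257 servings → $2.81.
strawberries + broccoli: intersection lies outside the first quadrant.
The minimum over all feasible corners is $2.70.

$2.70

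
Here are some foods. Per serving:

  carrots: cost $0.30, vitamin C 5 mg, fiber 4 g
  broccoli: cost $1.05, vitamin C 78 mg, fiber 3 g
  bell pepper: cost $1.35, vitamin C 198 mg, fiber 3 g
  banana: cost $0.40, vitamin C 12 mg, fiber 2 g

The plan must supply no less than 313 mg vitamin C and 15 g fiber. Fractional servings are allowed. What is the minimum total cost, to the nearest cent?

$2.83

Compare the cost at each extreme point of the feasible region.
carrots only: max(313/5, 15/4) = 62.6 servings → $18.78.
broccoli only: max(313/78, 15/3) = 5 servings → $5.25.
bell pepper only: max(313/198, 15/3) = 5 servings → $6.75.
banana only: max(313/12, 15/2) = 26.08 servings → $10.43.
carrots + broccoli with both tight: 0.7778 servings and 3.963 servings → $4.39.
carrots + bell pepper with both tight: 2.614 servings and 1.515 servings → $2.83.
carrots + banana: intersection lies outside the first quadrant.
broccoli + bell pepper with both targets exact would need a negative amount; discard.
broccoli + banana with both tight: 3.717 servings and 1.925 servings → $4.67.
bell pepper + banana with both tight: 1.239 servings and 5.642 servings → $3.93.
So the least-cost plan costs $2.83.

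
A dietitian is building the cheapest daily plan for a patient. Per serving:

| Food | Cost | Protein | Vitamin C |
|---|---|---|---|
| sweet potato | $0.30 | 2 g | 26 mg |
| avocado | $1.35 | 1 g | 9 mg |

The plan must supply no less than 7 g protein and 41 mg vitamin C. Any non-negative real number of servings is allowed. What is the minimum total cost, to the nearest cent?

Two binding constraints pin down two serving amounts, so the optimal mix uses at most two foods. The candidates are each food alone (scaled to the tighter of protein/vitamin C) and each pair with both constraints tight.
sweet potato only: max(7/2, 41/26) = 3.5 servings → $1.05.
avocado only: max(7/1, 41/9) = 7 servings → $9.45.
sweet potato + avocado: intersection lies outside the first quadrant.
The minimum over all feasible corners is $1.05.

$1.05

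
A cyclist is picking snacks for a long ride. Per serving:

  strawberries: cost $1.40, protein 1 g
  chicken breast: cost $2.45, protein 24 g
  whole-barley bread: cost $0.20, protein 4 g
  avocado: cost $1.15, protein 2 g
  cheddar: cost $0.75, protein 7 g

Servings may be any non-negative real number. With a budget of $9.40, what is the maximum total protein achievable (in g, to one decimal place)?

Protein per dollar: whole-barley bread 20, chicken breast 9.796, cheddar 9.333, avocado 1.739, strawberries 0.7143.
With no serving limits, spend the whole cost allowance on whole-barley bread: $9.40 / $0.20 × 4 g = 188.0 g.

188.0 g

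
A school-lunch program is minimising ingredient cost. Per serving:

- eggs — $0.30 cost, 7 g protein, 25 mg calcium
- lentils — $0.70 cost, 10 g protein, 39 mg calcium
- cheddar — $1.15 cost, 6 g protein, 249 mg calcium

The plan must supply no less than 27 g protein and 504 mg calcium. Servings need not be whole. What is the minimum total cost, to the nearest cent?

eggs only: max(27/7, 504/25) = 20.16 servings → $6.05.
lentils only: max(27/10, 504/39) = 12.92 servings → $9.05.
cheddar only: max(27/6, 504/249) = 4.5 servings → $5.17.
eggs + lentils: the both-tight solution has a negative serving — not a feasible corner.
eggs + cheddar with both tight: 2.322 servings and 1.791 servings → $2.76.
lentils + cheddar with both tight: 1.64 servings and 1.767 servings → $3.18.
The minimum over all feasible corners is $2.76.

$2.76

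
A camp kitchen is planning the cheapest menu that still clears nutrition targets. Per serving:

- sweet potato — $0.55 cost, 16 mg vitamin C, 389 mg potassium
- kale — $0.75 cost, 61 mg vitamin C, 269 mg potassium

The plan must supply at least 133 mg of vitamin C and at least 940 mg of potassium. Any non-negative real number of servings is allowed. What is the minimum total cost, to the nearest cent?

$2.03

Two binding constraints pin down two serving amounts, so the optimal mix uses at most two foods. The candidates are each food alone (scaled to the tighter of vitamin C/potassium) and each pair with both constraints tight.
sweet potato only: max(133/16, 940/389) = 8.312 servings → $4.57.
kale only: max(133/61, 940/269) = 3.494 servings → $2.62.
sweet potato + kale with both tight: 1.11 servings and 1.889 servings → $2.03.
The minimum over all feasible corners is $2.03.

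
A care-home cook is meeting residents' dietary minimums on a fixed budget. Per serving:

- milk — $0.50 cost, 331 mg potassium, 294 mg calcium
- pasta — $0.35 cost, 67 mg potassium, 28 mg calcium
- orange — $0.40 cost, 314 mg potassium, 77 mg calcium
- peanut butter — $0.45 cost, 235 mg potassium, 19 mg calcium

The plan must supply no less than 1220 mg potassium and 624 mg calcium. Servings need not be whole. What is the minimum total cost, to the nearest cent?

$1.67

This is a tiny linear program; its minimum lies at a vertex of the feasible set. List the vertices and price them.
milk only: max(1220/331, 624/294) = 3.686 servings → $1.84.
pasta only: max(1220/67, 624/28) = 22.29 servings → $7.80.
orange only: max(1220/314, 624/77) = 8.104 servings → $3.24.
peanut butter only: max(1220/235, 624/19) = 32.84 servings → $14.78.
milk + pasta with both tight: 0.7333 servings and 14.59 servings → $5.47.
milk + orange with both tight: 1.526 servings and 2.276 servings → $1.67.
milk + peanut butter with both tight: 1.966 servings and 2.423 servings → $2.07.
pasta + orange: intersection lies outside the first quadrant.
pasta + peanut butter: intersection lies outside the first quadrant.
orange + peanut butter: the both-tight solution has a negative serving — not a feasible corner.
Cheapest feasible corner: $1.67.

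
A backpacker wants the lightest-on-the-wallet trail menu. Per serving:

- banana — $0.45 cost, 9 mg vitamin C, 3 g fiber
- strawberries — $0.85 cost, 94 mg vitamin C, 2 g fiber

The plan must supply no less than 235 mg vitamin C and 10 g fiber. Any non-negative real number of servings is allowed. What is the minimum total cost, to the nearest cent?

Compare the cost at each extreme point of the feasible region.
banana only: max(235/9, 10/3) = 26.11 servings → $11.75.
strawberries only: max(235/94, 10/2) = 5 servings → $4.25.
banana + strawberries with both tight: 1.78 servings and 2.33 servings → $2.78.
The minimum over all feasible corners is $2.78.

$2.78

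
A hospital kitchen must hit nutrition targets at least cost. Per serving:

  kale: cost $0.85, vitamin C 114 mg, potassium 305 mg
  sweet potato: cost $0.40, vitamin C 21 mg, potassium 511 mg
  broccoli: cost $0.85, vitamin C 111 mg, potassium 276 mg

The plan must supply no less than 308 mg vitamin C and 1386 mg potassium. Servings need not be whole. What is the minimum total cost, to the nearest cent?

$2.60

Minimising a linear cost over {vitamin C ≥ 308, potassium ≥ 1386, servings ≥ 0} — the optimum is at a vertex, using one or two foods.
kale only: max(308/114, 1386/305) = 4.544 servings → $3.86.
sweet potato only: max(308/21, 1386/511) = 14.67 servings → $5.87.
broccoli only: max(308/111, 1386/276) = 5.022 servings → $4.27.
kale + sweet potato with both tight: 2.474 servings and 1.236 servings → $2.60.
kale + broccoli: the both-tight solution has a negative serving — not a feasible corner.
sweet potato + broccoli with both tight: 1.352 servings and 2.519 servings → $2.68.
Cheapest feasible corner: $2.60.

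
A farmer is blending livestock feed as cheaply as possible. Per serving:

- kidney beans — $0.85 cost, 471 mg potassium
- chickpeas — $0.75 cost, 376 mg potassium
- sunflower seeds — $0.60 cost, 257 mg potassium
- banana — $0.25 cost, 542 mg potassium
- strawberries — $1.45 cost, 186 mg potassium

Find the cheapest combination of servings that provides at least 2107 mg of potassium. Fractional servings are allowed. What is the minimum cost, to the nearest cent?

$0.97

Cost per mg of potassium: banana $0.0005, kidney beans $0.0018, chickpeas $0.0020, sunflower seeds $0.0023, strawberries $0.0078.
With no serving limits, use only banana: 2107 mg / 542 mg = 3.887 servings × $0.25 = $0.97.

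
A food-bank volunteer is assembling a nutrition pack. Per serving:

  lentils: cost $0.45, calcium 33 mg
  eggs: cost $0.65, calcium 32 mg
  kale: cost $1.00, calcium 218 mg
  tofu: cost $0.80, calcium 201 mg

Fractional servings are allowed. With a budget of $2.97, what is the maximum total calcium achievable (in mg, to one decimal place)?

Calcium per dollar: tofu 251.2, kale 218, lentils 73.33, eggs 49.23.
With no serving limits, spend the whole cost allowance on tofu: $2.97 / $0.80 × 201 mg = 746.2 mg.

746.2 mg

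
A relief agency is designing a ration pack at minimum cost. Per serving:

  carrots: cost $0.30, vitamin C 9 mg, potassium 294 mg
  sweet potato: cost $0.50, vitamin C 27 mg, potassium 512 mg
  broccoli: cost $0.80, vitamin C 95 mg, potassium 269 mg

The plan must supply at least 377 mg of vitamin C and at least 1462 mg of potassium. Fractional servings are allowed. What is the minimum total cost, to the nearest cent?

Check every corner: each single food scaled to meet both minima, and each pair solved so both constraints bind.
carrots only: max(377/9, 1462/294) = 41.89 servings → $12.57.
sweet potato only: max(377/27, 1462/512) = 13.96 servings → $6.98.
broccoli only: max(377/95, 1462/269) = 5.435 servings → $4.35.
carrots + sweet potato: the both-tight solution has a negative serving — not a feasible corner.
carrots + broccoli with both tight: 1.469 servings and 3.829 servings → $3.50.
sweet potato + broccoli with both tight: 0.9057 servings and 3.711 servings → $3.42.
So the least-cost plan costs $3.42.

$3.42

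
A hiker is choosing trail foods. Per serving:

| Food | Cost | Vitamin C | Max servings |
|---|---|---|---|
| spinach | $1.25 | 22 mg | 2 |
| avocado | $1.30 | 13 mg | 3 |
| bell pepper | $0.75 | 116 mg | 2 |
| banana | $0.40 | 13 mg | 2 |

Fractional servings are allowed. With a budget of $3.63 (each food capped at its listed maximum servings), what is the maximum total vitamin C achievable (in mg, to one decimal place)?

Vitamin C per dollar: bell pepper 154.7, banana 32.5, spinach 17.6, avocado 10.
Take 2 servings of bell pepper: spends $1.50, +232.0 mg vitamin C (running total 232.0 mg).
Take 2 servings of banana: spends $0.80, +26.0 mg vitamin C (running total 258.0 mg).
Take 1.064 servings of spinach: spends $1.33, +23.4 mg vitamin C (running total 281.4 mg).
Filling greedily by vitamin C-per-dollar is optimal for one linear limit, giving 281.4 mg.

281.4 mg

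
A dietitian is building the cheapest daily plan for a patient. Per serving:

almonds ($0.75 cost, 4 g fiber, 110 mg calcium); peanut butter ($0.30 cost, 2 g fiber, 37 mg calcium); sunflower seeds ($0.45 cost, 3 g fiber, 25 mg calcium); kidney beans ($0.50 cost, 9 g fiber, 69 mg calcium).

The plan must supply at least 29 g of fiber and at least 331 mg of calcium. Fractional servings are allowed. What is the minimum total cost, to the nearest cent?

$2.33

Two binding constraints pin down two serving amounts, so the optimal mix uses at most two foods. The candidates are each food alone (scaled to the tighter of fiber/calcium) and each pair with both constraints tight.
almonds only: max(29/4, 331/110) = 7.25 servings → $5.44.
peanut butter only: max(29/2, 331/37) = 14.5 servings → $4.35.
sunflower seeds only: max(29/3, 331/25) = 13.24 servings → $5.96.
kidney beans only: max(29/9, 331/69) = 4.797 servings → $2.40.
almonds + peanut butter: the both-tight solution has a negative serving — not a feasible corner.
almonds + sunflower seeds with both tight: 1.165 servings and 8.113 servings → $4.52.
almonds + kidney beans with both tight: 1.37 servings and 2.613 servings → $2.33.
peanut butter + sunflower seeds with both tight: 4.393 servings and 6.738 servings → $4.35.
peanut butter + kidney beans with both tight: 5.015 servings and 2.108 servings → $2.56.
sunflower seeds + kidney beans: intersection lies outside the first quadrant.
Cheapest feasible corner: $2.33.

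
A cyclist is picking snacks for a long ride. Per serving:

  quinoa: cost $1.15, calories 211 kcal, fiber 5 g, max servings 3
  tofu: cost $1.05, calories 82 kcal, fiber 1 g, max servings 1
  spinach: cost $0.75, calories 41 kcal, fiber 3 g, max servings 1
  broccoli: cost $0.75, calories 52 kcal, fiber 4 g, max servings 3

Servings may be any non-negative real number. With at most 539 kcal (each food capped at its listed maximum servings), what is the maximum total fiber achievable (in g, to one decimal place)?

23.1 g

Fiber per kcal: broccoli 0.07692, spinach 0.07317, quinoa 0.0237, tofu 0.0122.
Take 3 servings of broccoli: uses 156 kcal, +12.0 g fiber (running total 12.0 g).
Take 1 serving of spinach: uses 41 kcal, +3.0 g fiber (running total 15.0 g).
Take 1.621 servings of quinoa: uses 342 kcal, +8.1 g fiber (running total 23.1 g).
Filling greedily by fiber-per-kcal is optimal for one linear limit, giving 23.1 g.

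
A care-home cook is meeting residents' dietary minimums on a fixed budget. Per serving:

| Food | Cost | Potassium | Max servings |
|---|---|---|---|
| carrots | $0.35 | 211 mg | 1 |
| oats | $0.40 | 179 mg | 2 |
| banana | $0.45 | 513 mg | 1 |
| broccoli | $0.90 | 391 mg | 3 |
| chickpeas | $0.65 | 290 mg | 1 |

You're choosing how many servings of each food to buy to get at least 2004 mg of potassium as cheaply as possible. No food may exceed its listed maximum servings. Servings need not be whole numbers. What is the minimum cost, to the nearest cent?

Cost per mg of potassium: banana $0.0009, carrots $0.0017, oats $0.0022, chickpeas $0.0022, broccoli $0.0023.
Take 1 serving of banana: +513.0 mg potassium for $0.45 (total $0.45, still need 1491.0 mg).
Take 1 serving of carrots: +211.0 mg potassium for $0.35 (total $0.80, still need 1280.0 mg).
Take 2 servings of oats: +358.0 mg potassium for $0.80 (total $1.60, still need 922.0 mg).
Take 1 serving of chickpeas: +290.0 mg potassium for $0.65 (total $2.25, still need 632.0 mg).
Take 1.616 servings of broccoli: +632.0 mg potassium for $1.45 (total $3.70, still need 0.0 mg).
Filling from the cheapest source first is optimal under one linear minimum: $3.70.

$3.70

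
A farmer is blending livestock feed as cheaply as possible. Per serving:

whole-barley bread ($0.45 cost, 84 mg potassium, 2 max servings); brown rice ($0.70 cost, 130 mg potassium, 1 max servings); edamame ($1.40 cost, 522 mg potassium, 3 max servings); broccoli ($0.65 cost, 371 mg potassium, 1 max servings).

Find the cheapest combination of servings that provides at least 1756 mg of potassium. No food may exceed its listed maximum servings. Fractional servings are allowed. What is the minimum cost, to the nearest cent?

$4.36

Cost per mg of potassium: broccoli $0.0018, edamame $0.0027, whole-barley bread $0.0054, brown rice $0.0054.
Take 1 serving of broccoli: +371.0 mg potassium for $0.65 (total $0.65, still need 1385.0 mg).
Take 2.653 servings of edamame: +1385.0 mg potassium for $3.71 (total $4.36, still need 0.0 mg).
Filling from the cheapest source first is optimal under one linear minimum: $4.36.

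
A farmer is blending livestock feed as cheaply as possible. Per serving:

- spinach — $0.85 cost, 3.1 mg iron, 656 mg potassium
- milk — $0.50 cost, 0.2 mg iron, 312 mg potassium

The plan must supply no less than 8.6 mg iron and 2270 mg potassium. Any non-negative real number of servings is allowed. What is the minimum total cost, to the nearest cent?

The cheapest plan sits at a corner of the feasible region — with two constraints it uses at most two foods.
spinach only: max(8.6/3.1, 2270/656) = 3.46 servings → $2.94.
milk only: max(8.6/0.2, 2270/312) = 43 servings → $21.50.
spinach + milk with both tight: 2.667 servings and 1.669 servings → $3.10.
So the least-cost plan costs $2.94.

$2.94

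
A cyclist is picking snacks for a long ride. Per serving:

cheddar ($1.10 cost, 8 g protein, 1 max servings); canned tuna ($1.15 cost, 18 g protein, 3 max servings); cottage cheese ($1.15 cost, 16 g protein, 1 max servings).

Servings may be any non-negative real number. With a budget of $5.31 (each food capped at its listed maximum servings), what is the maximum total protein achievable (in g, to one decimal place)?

Protein per dollar: canned tuna 15.65, cottage cheese 13.91, cheddar 7.273.
Take 3 servings of canned tuna: spends $3.45, +54.0 g protein (running total 54.0 g).
Take 1 serving of cottage cheese: spends $1.15, +16.0 g protein (running total 70.0 g).
Take 0.6455 servings of cheddar: spends $0.71, +5.2 g protein (running total 75.2 g).
Filling greedily by protein-per-dollar is optimal for one linear limit, giving 75.2 g.

75.2 g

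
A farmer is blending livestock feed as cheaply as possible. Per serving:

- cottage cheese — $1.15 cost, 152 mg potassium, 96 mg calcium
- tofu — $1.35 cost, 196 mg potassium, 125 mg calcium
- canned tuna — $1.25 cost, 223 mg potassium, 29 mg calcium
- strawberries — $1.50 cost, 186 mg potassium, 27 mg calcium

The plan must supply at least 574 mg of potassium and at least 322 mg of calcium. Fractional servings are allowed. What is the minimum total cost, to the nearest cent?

An LP optimum is at a vertex; with two nutrient constraints at most two foods are used. Check each candidate.
cottage cheese only: max(574/152, 322/96) = 3.776 servings → $4.34.
tofu only: max(574/196, 322/125) = 2.929 servings → $3.95.
canned tuna only: max(574/223, 322/29) = 11.1 servings → $13.88.
strawberries only: max(574/186, 322/27) = 11.93 servings → $17.89.
cottage cheese + tofu: intersection lies outside the first quadrant.
cottage cheese + canned tuna with both tight: 3.245 servings and 0.3624 servings → $4.18.
cottage cheese + strawberries with both tight: 3.228 servings and 0.4479 servings → $4.38.
tofu + canned tuna with both tight: 2.486 servings and 0.3893 servings → $3.84.
tofu + strawberries with both tight: 2.472 servings and 0.481 servings → $4.06.
canned tuna + strawberries with both targets exact would need a negative amount; discard.
So the least-cost plan costs $3.84.

$3.84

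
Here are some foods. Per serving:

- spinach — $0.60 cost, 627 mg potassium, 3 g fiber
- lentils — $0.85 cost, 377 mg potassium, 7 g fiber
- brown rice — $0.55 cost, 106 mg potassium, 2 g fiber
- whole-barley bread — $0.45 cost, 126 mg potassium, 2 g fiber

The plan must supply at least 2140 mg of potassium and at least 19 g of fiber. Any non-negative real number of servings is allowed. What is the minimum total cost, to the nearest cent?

$2.87

Two binding constraints pin down two serving amounts, so the optimal mix uses at most two foods. The candidates are each food alone (scaled to the tighter of potassium/fiber) and each pair with both constraints tight.
spinach only: max(2140/627, 19/3) = 6.333 servings → $3.80.
lentils only: max(2140/377, 19/7) = 5.676 servings → $4.82.
brown rice only: max(2140/106, 19/2) = 20.19 servings → $11.10.
whole-barley bread only: max(2140/126, 19/2) = 16.98 servings → $7.64.
spinach + lentils with both tight: 2.399 servings and 1.686 servings → $2.87.
spinach + brown rice with both tight: 2.421 servings and 5.869 servings → $4.68.
spinach + whole-barley bread with both tight: 2.153 servings and 6.271 servings → $4.11.
lentils + brown rice with both targets exact would need a negative amount; discard.
lentils + whole-barley bread with both targets exact would need a negative amount; discard.
brown rice + whole-barley bread: intersection lies outside the first quadrant.
Cheapest feasible corner: $2.87.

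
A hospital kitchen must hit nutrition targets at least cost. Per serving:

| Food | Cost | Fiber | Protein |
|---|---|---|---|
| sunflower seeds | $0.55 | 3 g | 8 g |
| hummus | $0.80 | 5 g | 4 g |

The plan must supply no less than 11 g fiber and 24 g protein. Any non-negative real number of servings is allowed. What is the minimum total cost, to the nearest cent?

$1.95

The cheapest plan sits at a corner of the feasible region — with two constraints it uses at most two foods.
sunflower seeds only: max(11/3, 24/8) = 3.667 servings → $2.02.
hummus only: max(11/5, 24/4) = 6 servings → $4.80.
sunflower seeds + hummus with both tight: 2.714 servings and 0.5714 servings → $1.95.
The minimum over all feasible corners is $1.95.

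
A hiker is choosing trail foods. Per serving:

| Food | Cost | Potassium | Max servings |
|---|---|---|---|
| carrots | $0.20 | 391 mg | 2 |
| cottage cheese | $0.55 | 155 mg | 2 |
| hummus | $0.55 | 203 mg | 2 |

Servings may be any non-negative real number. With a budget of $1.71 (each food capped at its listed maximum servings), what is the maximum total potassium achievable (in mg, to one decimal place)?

1247.2 mg

Potassium per dollar: carrots 1955, hummus 369.1, cottage cheese 281.8.
Take 2 servings of carrots: spends $0.40, +782.0 mg potassium (running total 782.0 mg).
Take 2 servings of hummus: spends $1.10, +406.0 mg potassium (running total 1188.0 mg).
Take 0.3818 servings of cottage cheese: spends $0.21, +59.2 mg potassium (running total 1247.2 mg).
Filling greedily by potassium-per-dollar is optimal for one linear limit, giving 1247.2 mg.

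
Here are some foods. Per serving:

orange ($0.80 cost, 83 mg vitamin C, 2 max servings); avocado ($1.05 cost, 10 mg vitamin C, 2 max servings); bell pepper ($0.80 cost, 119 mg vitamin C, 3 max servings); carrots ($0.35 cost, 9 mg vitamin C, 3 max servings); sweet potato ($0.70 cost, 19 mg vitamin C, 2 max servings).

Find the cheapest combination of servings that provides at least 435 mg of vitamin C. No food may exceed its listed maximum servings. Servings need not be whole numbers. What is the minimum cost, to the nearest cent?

$3.15

Cost per mg of vitamin C: bell pepper $0.0067, orange $0.0096, sweet potato $0.0368, carrots $0.0389, avocado $0.1050.
Take 3 servings of bell pepper: +357.0 mg vitamin C for $2.40 (total $2.40, still need 78.0 mg).
Take 0.9398 servings of orange: +78.0 mg vitamin C for $0.75 (total $3.15, still need 0.0 mg).
Filling from the cheapest source first is optimal under one linear minimum: $3.15.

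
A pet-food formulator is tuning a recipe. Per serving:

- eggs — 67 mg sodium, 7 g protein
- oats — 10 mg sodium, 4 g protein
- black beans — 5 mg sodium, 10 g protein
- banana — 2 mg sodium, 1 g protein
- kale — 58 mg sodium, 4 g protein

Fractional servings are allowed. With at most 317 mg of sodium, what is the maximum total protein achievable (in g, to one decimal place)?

634.0 g

Protein per mg sodium: black beans 2, banana 0.5, oats 0.4, eggs 0.1045, kale 0.06897.
With no serving limits, spend the whole sodium allowance on black beans: 317 mg / 5 mg × 10 g = 634.0 g.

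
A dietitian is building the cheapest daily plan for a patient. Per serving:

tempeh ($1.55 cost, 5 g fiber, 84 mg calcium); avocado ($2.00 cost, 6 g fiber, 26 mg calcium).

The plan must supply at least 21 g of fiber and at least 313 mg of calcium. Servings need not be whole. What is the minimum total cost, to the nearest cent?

$6.51

This is a tiny linear program; its minimum lies at a vertex of the feasible set. List the vertices and price them.
tempeh only: max(21/5, 313/84) = 4.2 servings → $6.51.
avocado only: max(21/6, 313/26) = 12.04 servings → $24.08.
tempeh + avocado with both tight: 3.561 servings and 0.5321 servings → $6.58.
So the least-cost plan costs $6.51.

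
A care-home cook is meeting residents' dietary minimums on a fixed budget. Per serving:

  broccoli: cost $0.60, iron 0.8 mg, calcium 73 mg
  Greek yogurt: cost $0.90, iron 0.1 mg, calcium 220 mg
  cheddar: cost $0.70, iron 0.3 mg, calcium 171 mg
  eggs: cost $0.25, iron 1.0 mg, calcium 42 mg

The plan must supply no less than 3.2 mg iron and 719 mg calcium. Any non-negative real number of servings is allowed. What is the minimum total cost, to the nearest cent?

$3.11

An LP optimum is at a vertex; with two nutrient constraints at most two foods are used. Check each candidate.
broccoli only: max(3.2/0.8, 719/73) = 9.849 servings → $5.91.
Greek yogurt only: max(3.2/0.1, 719/220) = 32 servings → $28.80.
cheddar only: max(3.2/0.3, 719/171) = 10.67 servings → $7.47.
eggs only: max(3.2/1.0, 719/42) = 17.12 servings → $4.28.
broccoli + Greek yogurt with both tight: 3.747 servings and 2.025 servings → $4.07.
broccoli + cheddar with both tight: 2.885 servings and 2.973 servings → $3.81.
broccoli + eggs with both targets exact would need a negative amount; discard.
Greek yogurt + cheddar: the both-tight solution has a negative serving — not a feasible corner.
Greek yogurt + eggs with both tight: 2.709 servings and 2.929 servings → $3.17.
cheddar + eggs with both tight: 3.691 servings and 2.093 servings → $3.11.
The minimum over all feasible corners is $3.11.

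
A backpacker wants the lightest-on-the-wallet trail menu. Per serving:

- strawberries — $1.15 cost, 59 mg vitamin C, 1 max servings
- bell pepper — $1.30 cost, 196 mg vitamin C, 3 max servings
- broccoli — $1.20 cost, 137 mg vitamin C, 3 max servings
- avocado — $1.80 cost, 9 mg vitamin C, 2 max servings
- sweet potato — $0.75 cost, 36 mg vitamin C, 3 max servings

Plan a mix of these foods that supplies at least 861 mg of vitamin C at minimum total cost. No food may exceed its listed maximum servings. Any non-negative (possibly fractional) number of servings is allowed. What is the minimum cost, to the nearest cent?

$6.29

Cost per mg of vitamin C: bell pepper $0.0066, broccoli $0.0088, strawberries $0.0195, sweet potato $0.0208, avocado $0.2000.
Take 3 servings of bell pepper: +588.0 mg vitamin C for $3.90 (total $3.90, still need 273.0 mg).
Take 1.993 servings of broccoli: +273.0 mg vitamin C for $2.39 (total $6.29, still need 0.0 mg).
Greedy by cheapest-per-mg is optimal for a single linear constraint, so the minimum cost is $6.29.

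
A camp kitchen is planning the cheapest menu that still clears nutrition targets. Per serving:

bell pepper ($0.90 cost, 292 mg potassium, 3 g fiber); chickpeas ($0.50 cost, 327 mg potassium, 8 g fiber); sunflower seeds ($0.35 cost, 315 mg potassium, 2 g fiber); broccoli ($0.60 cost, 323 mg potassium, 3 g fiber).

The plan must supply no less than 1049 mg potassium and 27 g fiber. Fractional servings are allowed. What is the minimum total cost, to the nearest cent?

bell pepper only: max(1049/292, 27/3) = 9 servings → $8.10.
chickpeas only: max(1049/327, 27/8) = 3.375 servings → $1.69.
sunflower seeds only: max(1049/315, 27/2) = 13.5 servings → $4.72.
broccoli only: max(1049/323, 27/3) = 9 servings → $5.40.
bell pepper + chickpeas: intersection lies outside the first quadrant.
bell pepper + sunflower seeds: the both-tight solution has a negative serving — not a feasible corner.
bell pepper + broccoli with both targets exact would need a negative amount; discard.
chickpeas + sunflower seeds: the both-tight solution has a negative serving — not a feasible corner.
chickpeas + broccoli: the both-tight solution has a negative serving — not a feasible corner.
sunflower seeds + broccoli: the both-tight solution has a negative serving — not a feasible corner.
So the least-cost plan costs $1.69.

$1.69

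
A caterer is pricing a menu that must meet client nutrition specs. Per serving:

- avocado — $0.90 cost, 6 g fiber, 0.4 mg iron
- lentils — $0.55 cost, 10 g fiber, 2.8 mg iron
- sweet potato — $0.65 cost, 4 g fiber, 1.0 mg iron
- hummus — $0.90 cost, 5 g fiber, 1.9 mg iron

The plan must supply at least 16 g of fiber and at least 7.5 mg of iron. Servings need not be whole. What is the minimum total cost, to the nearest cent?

Check every corner: each single food scaled to meet both minima, and each pair solved so both constraints bind.
avocado only: max(16/6, 7.5/0.4) = 18.75 servings → $16.88.
lentils only: max(16/10, 7.5/2.8) = 2.679 servings → $1.47.
sweet potato only: max(16/4, 7.5/1.0) = 7.5 servings → $4.88.
hummus only: max(16/5, 7.5/1.9) = 3.947 servings → $3.55.
avocado + lentils with both targets exact would need a negative amount; discard.
avocado + sweet potato: intersection lies outside the first quadrant.
avocado + hummus with both targets exact would need a negative amount; discard.
lentils + sweet potato with both targets exact would need a negative amount; discard.
lentils + hummus: the both-tight solution has a negative serving — not a feasible corner.
sweet potato + hummus with both targets exact would need a negative amount; discard.
The minimum over all feasible corners is $1.47.

$1.47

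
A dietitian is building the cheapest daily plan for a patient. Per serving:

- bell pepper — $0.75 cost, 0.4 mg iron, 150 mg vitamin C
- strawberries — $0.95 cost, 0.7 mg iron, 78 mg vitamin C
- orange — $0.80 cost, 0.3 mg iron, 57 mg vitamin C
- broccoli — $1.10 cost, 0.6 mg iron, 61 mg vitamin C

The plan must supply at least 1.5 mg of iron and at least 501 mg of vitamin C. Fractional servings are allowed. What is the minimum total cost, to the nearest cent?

$2.69

With two linear requirements the optimum uses one or two foods; enumerate the corners.
bell pepper only: max(1.5/0.4, 501/150) = 3.75 servings → $2.81.
strawberries only: max(1.5/0.7, 501/78) = 6.423 servings → $6.10.
orange only: max(1.5/0.3, 501/57) = 8.789 servings → $7.03.
broccoli only: max(1.5/0.6, 501/61) = 8.213 servings → $9.03.
bell pepper + strawberries with both tight: 3.167 servings and 0.3333 servings → $2.69.
bell pepper + orange with both tight: 2.919 servings and 1.108 servings → $3.08.
bell pepper + broccoli with both tight: 3.188 servings and 0.375 servings → $2.80.
strawberries + orange: intersection lies outside the first quadrant.
strawberries + broccoli with both targets exact would need a negative amount; discard.
orange + broccoli with both targets exact would need a negative amount; discard.
The minimum over all feasible corners is $2.69.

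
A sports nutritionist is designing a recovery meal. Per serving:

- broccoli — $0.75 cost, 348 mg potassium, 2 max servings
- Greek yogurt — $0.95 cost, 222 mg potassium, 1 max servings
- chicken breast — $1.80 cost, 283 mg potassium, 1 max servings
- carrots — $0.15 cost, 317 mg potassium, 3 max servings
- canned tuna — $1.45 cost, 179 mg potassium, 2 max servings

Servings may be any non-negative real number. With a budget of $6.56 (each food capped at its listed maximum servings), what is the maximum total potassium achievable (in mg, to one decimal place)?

2381.6 mg

Potassium per dollar: carrots 2113, broccoli 464, Greek yogurt 233.7, chicken breast 157.2, canned tuna 123.4.
Take 3 servings of carrots: spends $0.45, +951.0 mg potassium (running total 951.0 mg).
Take 2 servings of broccoli: spends $1.50, +696.0 mg potassium (running total 1647.0 mg).
Take 1 serving of Greek yogurt: spends $0.95, +222.0 mg potassium (running total 1869.0 mg).
Take 1 serving of chicken breast: spends $1.80, +283.0 mg potassium (running total 2152.0 mg).
Take 1.283 servings of canned tuna: spends $1.86, +229.6 mg potassium (running total 2381.6 mg).
Filling greedily by potassium-per-dollar is optimal for one linear limit, giving 2381.6 mg.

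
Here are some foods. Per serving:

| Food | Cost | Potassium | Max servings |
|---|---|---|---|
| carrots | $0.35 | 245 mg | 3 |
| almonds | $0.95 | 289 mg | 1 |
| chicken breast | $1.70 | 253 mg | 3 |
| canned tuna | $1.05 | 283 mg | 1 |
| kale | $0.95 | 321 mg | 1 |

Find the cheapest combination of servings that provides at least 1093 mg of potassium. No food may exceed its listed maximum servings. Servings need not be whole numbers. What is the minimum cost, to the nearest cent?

Cost per mg of potassium: carrots $0.0014, kale $0.0030, almonds $0.0033, canned tuna $0.0037, chicken breast $0.0067.
Take 3 servings of carrots: +735.0 mg potassium for $1.05 (total $1.05, still need 358.0 mg).
Take 1 serving of kale: +321.0 mg potassium for $0.95 (total $2.00, still need 37.0 mg).
Take 0.128 servings of almonds: +37.0 mg potassium for $0.12 (total $2.12, still need 0.0 mg).
Filling from the cheapest source first is optimal under one linear minimum: $2.12.

$2.12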